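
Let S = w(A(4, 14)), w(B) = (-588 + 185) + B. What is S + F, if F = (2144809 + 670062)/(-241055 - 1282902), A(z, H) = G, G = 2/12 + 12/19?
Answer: -70195847701/173731098 ≈ -404.05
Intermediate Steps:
G = 91/114 (G = 2*(1/12) + 12*(1/19) = 1/6 + 12/19 = 91/114 ≈ 0.79825)
A(z, H) = 91/114
w(B) = -403 + B
S = -45851/114 (S = -403 + 91/114 = -45851/114 ≈ -402.20)
F = -2814871/1523957 (F = 2814871/(-1523957) = 2814871*(-1/1523957) = -2814871/1523957 ≈ -1.8471)
S + F = -45851/114 - 2814871/1523957 = -70195847701/173731098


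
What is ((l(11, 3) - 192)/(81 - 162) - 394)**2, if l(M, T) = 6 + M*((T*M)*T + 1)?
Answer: 1077677584/6561 ≈ 1.6426e+5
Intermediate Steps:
l(M, T) = 6 + M*(1 + M*T**2) (l(M, T) = 6 + M*((M*T)*T + 1) = 6 + M*(M*T**2 + 1) = 6 + M*(1 + M*T**2))
((l(11, 3) - 192)/(81 - 162) - 394)**2 = (((6 + 11 + 11**2*3**2) - 192)/(81 - 162) - 394)**2 = (((6 + 11 + 121*9) - 192)/(-81) - 394)**2 = (((6 + 11 + 1089) - 192)*(-1/81) - 394)**2 = ((1106 - 192)*(-1/81) - 394)**2 = (914*(-1/81) - 394)**2 = (-914/81 - 394)**2 = (-32828/81)**2 = 1077677584/6561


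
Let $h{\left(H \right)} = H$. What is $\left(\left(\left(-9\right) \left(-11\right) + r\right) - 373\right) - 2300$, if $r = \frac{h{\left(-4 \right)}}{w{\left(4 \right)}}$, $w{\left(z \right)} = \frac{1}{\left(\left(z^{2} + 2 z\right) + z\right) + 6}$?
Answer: $-2710$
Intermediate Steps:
$w{\left(z \right)} = \frac{1}{6 + z^{2} + 3 z}$ ($w{\left(z \right)} = \frac{1}{\left(z^{2} + 3 z\right) + 6} = \frac{1}{6 + z^{2} + 3 z}$)
$r = -136$ ($r = - \frac{4}{\frac{1}{6 + 4^{2} + 3 \cdot 4}} = - \frac{4}{\frac{1}{6 + 16 + 12}} = - \frac{4}{\frac{1}{34}} = - 4 \frac{1}{\frac{1}{34}} = \left(-4\right) 34 = -136$)
$\left(\left(\left(-9\right) \left(-11\right) + r\right) - 373\right) - 2300 = \left(\left(\left(-9\right) \left(-11\right) - 136\right) - 373\right) - 2300 = \left(\left(99 - 136\right) - 373\right) - 2300 = \left(-37 - 373\right) - 2300 = -410 - 2300 = -2710$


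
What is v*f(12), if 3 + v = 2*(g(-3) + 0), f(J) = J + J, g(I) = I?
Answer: -216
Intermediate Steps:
f(J) = 2*J
v = -9 (v = -3 + 2*(-3 + 0) = -3 + 2*(-3) = -3 - 6 = -9)
v*f(12) = -18*12 = -9*24 = -216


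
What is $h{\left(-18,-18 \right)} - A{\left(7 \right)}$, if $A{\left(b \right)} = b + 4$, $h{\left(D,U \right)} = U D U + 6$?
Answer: $-5837$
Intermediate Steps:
$h{\left(D,U \right)} = 6 + D U^{2}$ ($h{\left(D,U \right)} = D U U + 6 = D U^{2} + 6 = 6 + D U^{2}$)
$A{\left(b \right)} = 4 + b$
$h{\left(-18,-18 \right)} - A{\left(7 \right)} = \left(6 - 18 \left(-18\right)^{2}\right) - \left(4 + 7\right) = \left(6 - 5832\right) - 11 = -5826 - 11 = -5837$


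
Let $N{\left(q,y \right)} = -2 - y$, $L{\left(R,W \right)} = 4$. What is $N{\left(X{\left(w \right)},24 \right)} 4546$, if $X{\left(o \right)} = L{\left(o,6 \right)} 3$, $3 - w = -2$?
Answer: $-118196$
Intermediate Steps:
$w = 5$ ($w = 3 - -2 = 3 + 2 = 5$)
$X{\left(o \right)} = 12$ ($X{\left(o \right)} = 4 \cdot 3 = 12$)
$N{\left(X{\left(w \right)},24 \right)} 4546 = \left(-2 - 24\right) 4546 = \left(-26\right) 4546 = -118196$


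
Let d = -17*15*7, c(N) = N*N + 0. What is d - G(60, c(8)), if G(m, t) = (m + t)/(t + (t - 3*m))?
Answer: -23174/13 ≈ -1782.6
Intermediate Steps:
c(N) = N² (c(N) = N² + 0 = N²)
d = -1785 (d = -255*7 = -1785)
G(m, t) = (m + t)/(-3*m + 2*t)
d - G(60, c(8)) = -1785 - (60 + 8²)/(-3*60 + 2*8²) = -1785 - (60 + 64)/(-180 + 2*64) = -1785 - 124/(-180 + 128) = -1785 - 124/(-52) = -1785 - (-1)*124/52 = -1785 - 1*(-31/13) = -1785 + 31/13 = -23174/13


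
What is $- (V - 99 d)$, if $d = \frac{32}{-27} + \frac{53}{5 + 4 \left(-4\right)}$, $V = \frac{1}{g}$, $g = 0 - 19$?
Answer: $- \frac{33874}{57} \approx -594.28$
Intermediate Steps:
$g = -19$ ($g = 0 - 19 = -19$)
$V = - \frac{1}{19}$ ($V = \frac{1}{-19} = - \frac{1}{19} \approx -0.052632$)
$d = - \frac{1783}{297}$ ($d = 32 \left(- \frac{1}{27}\right) + \frac{53}{5 - 16} = - \frac{32}{27} + \frac{53}{-11} = - \frac{32}{27} + 53 \left(- \frac{1}{11}\right) = - \frac{32}{27} - \frac{53}{11} = - \frac{1783}{297} \approx -6.0034$)
$- (V - 99 d) = - (- \frac{1}{19} - - \frac{1783}{3}) = - (- \frac{1}{19} + \frac{1783}{3}) = \left(-1\right) \frac{33874}{57} = - \frac{33874}{57}$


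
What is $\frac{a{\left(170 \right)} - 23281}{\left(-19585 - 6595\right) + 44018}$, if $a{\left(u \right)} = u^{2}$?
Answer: $\frac{1873}{5946} \approx 0.315$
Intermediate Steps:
$\frac{a{\left(170 \right)} - 23281}{\left(-19585 - 6595\right) + 44018} = \frac{170^{2} - 23281}{\left(-19585 - 6595\right) + 44018} = \frac{28900 - 23281}{-26180 + 44018} = \frac{5619}{17838} = 5619 \cdot \frac{1}{17838} = \frac{1873}{5946}$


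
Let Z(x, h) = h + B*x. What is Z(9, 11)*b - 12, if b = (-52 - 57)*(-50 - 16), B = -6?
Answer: -309354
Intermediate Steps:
Z(x, h) = h - 6*x
b = 7194 (b = -109*(-66) = 7194)
Z(9, 11)*b - 12 = (11 - 6*9)*7194 - 12 = (11 - 54)*7194 - 12 = -43*7194 - 12 = -309342 - 12 = -309354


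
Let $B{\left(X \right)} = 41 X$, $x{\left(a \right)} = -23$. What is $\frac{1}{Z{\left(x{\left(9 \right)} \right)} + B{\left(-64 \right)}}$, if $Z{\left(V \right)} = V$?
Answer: $- \frac{1}{2647} \approx -0.00037779$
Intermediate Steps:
$\frac{1}{Z{\left(x{\left(9 \right)} \right)} + B{\left(-64 \right)}} = \frac{1}{-23 + 41 \left(-64\right)} = \frac{1}{-23 - 2624} = \frac{1}{-2647} = - \frac{1}{2647}$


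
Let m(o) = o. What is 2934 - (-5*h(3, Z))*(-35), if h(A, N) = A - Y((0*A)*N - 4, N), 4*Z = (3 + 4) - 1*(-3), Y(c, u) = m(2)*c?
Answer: 1009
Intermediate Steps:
Y(c, u) = 2*c
Z = 5/2 (Z = ((3 + 4) - 1*(-3))/4 = (7 + 3)/4 = (¼)*10 = 5/2 ≈ 2.5000)
h(A, N) = 8 + A (h(A, N) = A - 2*((0*A)*N - 4) = A - 2*(0*N - 4) = A - 2*(0 - 4) = A - 2*(-4) = A - 1*(-8) = A + 8 = 8 + A)
2934 - (-5*h(3, Z))*(-35) = 2934 - (-5*(8 + 3))*(-35) = 2934 - (-5*11)*(-35) = 2934 - (-55)*(-35) = 2934 - 1*1925 = 2934 - 1925 = 1009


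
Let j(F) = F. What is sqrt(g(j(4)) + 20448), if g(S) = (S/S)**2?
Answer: 143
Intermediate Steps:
g(S) = 1 (g(S) = 1**2 = 1)
sqrt(g(j(4)) + 20448) = sqrt(1 + 20448) = sqrt(20449) = 143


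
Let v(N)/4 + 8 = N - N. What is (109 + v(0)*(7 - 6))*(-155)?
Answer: -11935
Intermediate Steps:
v(N) = -32 (v(N) = -32 + 4*(N - N) = -32 + 4*0 = -32 + 0 = -32)
(109 + v(0)*(7 - 6))*(-155) = (109 - 32*(7 - 6))*(-155) = (109 - 32*1)*(-155) = (109 - 32)*(-155) = 77*(-155) = -11935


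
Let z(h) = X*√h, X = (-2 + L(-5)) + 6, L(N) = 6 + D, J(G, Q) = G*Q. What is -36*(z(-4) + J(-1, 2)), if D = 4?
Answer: 72 - 1008*I ≈ 72.0 - 1008.0*I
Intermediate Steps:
L(N) = 10 (L(N) = 6 + 4 = 10)
X = 14 (X = (-2 + 10) + 6 = 8 + 6 = 14)
z(h) = 14*√h
-36*(z(-4) + J(-1, 2)) = -36*(14*√(-4) - 1*2) = -36*(14*(2*I) - 2) = -36*(28*I - 2) = -36*(-2 + 28*I) = 72 - 1008*I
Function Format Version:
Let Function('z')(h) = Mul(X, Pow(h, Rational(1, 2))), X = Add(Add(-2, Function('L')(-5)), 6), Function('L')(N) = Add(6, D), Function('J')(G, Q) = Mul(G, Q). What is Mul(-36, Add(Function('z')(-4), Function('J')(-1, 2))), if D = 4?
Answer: Add(72, Mul(-1008, I)) ≈ Add(72.000, Mul(-1008.0, I))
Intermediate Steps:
Function('L')(N) = 10 (Function('L')(N) = Add(6, 4) = 10)
X = 14 (X = Add(Add(-2, 10), 6) = Add(8, 6) = 14)
Function('z')(h) = Mul(14, Pow(h, Rational(1, 2)))
Mul(-36, Add(Function('z')(-4), Function('J')(-1, 2))) = Mul(-36, Add(Mul(14, Pow(-4, Rational(1, 2))), Mul(-1, 2))) = Mul(-36, Add(Mul(14, Mul(2, I)), -2)) = Mul(-36, Add(Mul(28, I), -2)) = Mul(-36, Add(-2, Mul(28, I))) = Add(72, Mul(-1008, I))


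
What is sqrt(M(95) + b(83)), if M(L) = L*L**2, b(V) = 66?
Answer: sqrt(857441) ≈ 925.98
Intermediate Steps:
M(L) = L**3
sqrt(M(95) + b(83)) = sqrt(95**3 + 66) = sqrt(857375 + 66) = sqrt(857441)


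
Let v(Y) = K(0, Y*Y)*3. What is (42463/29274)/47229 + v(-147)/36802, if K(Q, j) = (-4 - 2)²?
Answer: 75440775947/25440886708146 ≈ 0.0029653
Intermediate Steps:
K(Q, j) = 36 (K(Q, j) = (-6)² = 36)
v(Y) = 108 (v(Y) = 36*3 = 108)
(42463/29274)/47229 + v(-147)/36802 = (42463/29274)/47229 + 108/36802 = (42463*(1/29274))*(1/47229) + 108*(1/36802) = (42463/29274)*(1/47229) + 54/18401 = 42463/1382581746 + 54/18401 = 75440775947/25440886708146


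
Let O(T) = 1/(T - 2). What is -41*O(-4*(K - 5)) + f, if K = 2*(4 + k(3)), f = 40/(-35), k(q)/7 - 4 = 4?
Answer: -487/462 ≈ -1.0541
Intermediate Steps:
k(q) = 56 (k(q) = 28 + 7*4 = 28 + 28 = 56)
f = -8/7 (f = 40*(-1/35) = -8/7 ≈ -1.1429)
K = 120 (K = 2*(4 + 56) = 2*60 = 120)
O(T) = 1/(-2 + T)
-41*O(-4*(K - 5)) + f = -41/(-2 - 4*(120 - 5)) - 8/7 = -41/(-2 - 4*115) - 8/7 = -41/(-2 - 460) - 8/7 = -41/(-462) - 8/7 = -41*(-1/462) - 8/7 = 41/462 - 8/7 = -487/462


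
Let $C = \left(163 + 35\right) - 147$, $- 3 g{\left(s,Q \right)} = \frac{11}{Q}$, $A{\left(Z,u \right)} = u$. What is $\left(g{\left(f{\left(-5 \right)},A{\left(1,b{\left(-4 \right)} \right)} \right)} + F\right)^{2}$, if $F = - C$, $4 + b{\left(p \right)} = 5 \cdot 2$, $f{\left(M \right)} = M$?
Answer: $\frac{863041}{324} \approx 2663.7$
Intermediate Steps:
$b{\left(p \right)} = 6$ ($b{\left(p \right)} = -4 + 5 \cdot 2 = -4 + 10 = 6$)
$g{\left(s,Q \right)} = - \frac{11}{3 Q}$ ($g{\left(s,Q \right)} = - \frac{11 \frac{1}{Q}}{3} = - \frac{11}{3 Q}$)
$C = 51$ ($C = 198 - 147 = 51$)
$F = -51$ ($F = \left(-1\right) 51 = -51$)
$\left(g{\left(f{\left(-5 \right)},A{\left(1,b{\left(-4 \right)} \right)} \right)} + F\right)^{2} = \left(- \frac{11}{3 \cdot 6} - 51\right)^{2} = \left(\left(- \frac{11}{3}\right) \frac{1}{6} - 51\right)^{2} = \left(- \frac{11}{18} - 51\right)^{2} = \left(- \frac{929}{18}\right)^{2} = \frac{863041}{324}$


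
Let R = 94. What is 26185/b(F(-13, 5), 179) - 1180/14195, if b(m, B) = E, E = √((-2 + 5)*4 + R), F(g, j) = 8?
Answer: -236/2839 + 26185*√106/106 ≈ 2543.2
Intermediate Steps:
E = √106 (E = √((-2 + 5)*4 + 94) = √(3*4 + 94) = √(12 + 94) = √106 ≈ 10.296)
b(m, B) = √106
26185/b(F(-13, 5), 179) - 1180/14195 = 26185/(√106) - 1180/14195 = 26185*(√106/106) - 1180*1/14195 = 26185*√106/106 - 236/2839 = -236/2839 + 26185*√106/106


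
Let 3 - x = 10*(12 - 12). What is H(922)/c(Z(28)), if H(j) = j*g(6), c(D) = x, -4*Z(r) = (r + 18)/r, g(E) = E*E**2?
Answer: 66384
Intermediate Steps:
g(E) = E**3
Z(r) = -(18 + r)/(4*r) (Z(r) = -(r + 18)/(4*r) = -(18 + r)/(4*r))
x = 3 (x = 3 - 10*(12 - 12) = 3 - 10*0 = 3 - 1*0 = 3 + 0 = 3)
c(D) = 3
H(j) = 216*j (H(j) = j*6**3 = j*216 = 216*j)
H(922)/c(Z(28)) = (216*922)/3 = 199152*(1/3) = 66384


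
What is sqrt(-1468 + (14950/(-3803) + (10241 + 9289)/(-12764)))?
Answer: I*sqrt(867970474832942958)/24270746 ≈ 38.386*I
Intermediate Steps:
sqrt(-1468 + (14950/(-3803) + (10241 + 9289)/(-12764))) = sqrt(-1468 + (14950*(-1/3803) + 19530*(-1/12764))) = sqrt(-1468 + (-14950/3803 - 9765/6382)) = sqrt(-1468 - 132547195/24270746) = sqrt(-35762002323/24270746) = I*sqrt(867970474832942958)/24270746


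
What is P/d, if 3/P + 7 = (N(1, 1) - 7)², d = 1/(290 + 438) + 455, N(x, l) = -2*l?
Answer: 1092/12255917 ≈ 8.9100e-5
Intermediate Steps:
d = 331241/728 (d = 1/728 + 455 = 331241/728 ≈ 455.00)
P = 3/74 (P = 3/(-7 + (-2*1 - 7)²) = 3/(-7 + (-2 - 7)²) = 3/(-7 + (-9)²) = 3/(-7 + 81) = 3/74 ≈ 0.040541)
P/d = 3/(74*(331241/728)) = (3/74)*(728/331241) = 1092/12255917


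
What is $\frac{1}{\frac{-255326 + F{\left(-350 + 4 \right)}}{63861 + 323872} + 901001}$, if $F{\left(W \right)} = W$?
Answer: $\frac{387733}{349347565061} \approx 1.1099 \cdot 10^{-6}$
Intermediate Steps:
$\frac{1}{\frac{-255326 + F{\left(-350 + 4 \right)}}{63861 + 323872} + 901001} = \frac{1}{\frac{-255326 + \left(-350 + 4\right)}{63861 + 323872} + 901001} = \frac{1}{\frac{-255326 - 346}{387733} + 901001} = \frac{1}{\left(-255672\right) \frac{1}{387733} + 901001} = \frac{1}{- \frac{255672}{387733} + 901001} = \frac{1}{\frac{349347565061}{387733}} = \frac{387733}{349347565061}$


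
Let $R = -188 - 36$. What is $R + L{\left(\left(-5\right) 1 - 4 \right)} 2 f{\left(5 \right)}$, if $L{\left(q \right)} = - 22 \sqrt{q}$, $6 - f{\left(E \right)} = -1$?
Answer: $-224 - 924 i \approx -224.0 - 924.0 i$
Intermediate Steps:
$f{\left(E \right)} = 7$ ($f{\left(E \right)} = 6 - -1 = 6 + 1 = 7$)
$R = -224$ ($R = -188 - 36 = -224$)
$R + L{\left(\left(-5\right) 1 - 4 \right)} 2 f{\left(5 \right)} = -224 + - 22 \sqrt{\left(-5\right) 1 - 4} \cdot 2 \cdot 7 = -224 + - 22 \sqrt{-5 - 4} \cdot 14 = -224 + - 22 \sqrt{-9} \cdot 14 = -224 + - 22 \cdot 3 i 14 = -224 + - 66 i 14 = -224 - 924 i$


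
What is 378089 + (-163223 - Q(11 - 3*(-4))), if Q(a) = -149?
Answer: 215015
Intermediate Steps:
378089 + (-163223 - Q(11 - 3*(-4))) = 378089 + (-163223 - 1*(-149)) = 378089 + (-163223 + 149) = 378089 - 163074 = 215015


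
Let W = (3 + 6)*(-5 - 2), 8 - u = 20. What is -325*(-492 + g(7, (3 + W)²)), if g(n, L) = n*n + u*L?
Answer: 14183975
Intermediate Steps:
u = -12 (u = 8 - 1*20 = 8 - 20 = -12)
W = -63 (W = 9*(-7) = -63)
g(n, L) = n² - 12*L (g(n, L) = n*n - 12*L = n² - 12*L)
-325*(-492 + g(7, (3 + W)²)) = -325*(-492 + (7² - 12*(3 - 63)²)) = -325*(-492 + (49 - 12*(-60)²)) = -325*(-492 + (49 - 12*3600)) = -325*(-492 + (49 - 43200)) = -325*(-492 - 43151) = -325*(-43643) = 14183975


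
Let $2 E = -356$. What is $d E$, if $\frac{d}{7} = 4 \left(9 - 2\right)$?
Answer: $-34888$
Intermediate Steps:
$E = -178$ ($E = \frac{1}{2} \left(-356\right) = -178$)
$d = 196$ ($d = 7 \cdot 4 \left(9 - 2\right) = 7 \cdot 4 \cdot 7 = 7 \cdot 28 = 196$)
$d E = 196 \left(-178\right) = -34888$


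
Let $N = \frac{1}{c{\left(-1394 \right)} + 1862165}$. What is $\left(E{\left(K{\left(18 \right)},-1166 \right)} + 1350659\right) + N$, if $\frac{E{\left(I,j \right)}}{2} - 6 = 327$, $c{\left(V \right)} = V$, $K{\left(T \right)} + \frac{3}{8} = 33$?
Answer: $\frac{2514506371576}{1860771} \approx 1.3513 \cdot 10^{6}$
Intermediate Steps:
$K{\left(T \right)} = \frac{261}{8}$ ($K{\left(T \right)} = - \frac{3}{8} + 33 = \frac{261}{8}$)
$E{\left(I,j \right)} = 666$ ($E{\left(I,j \right)} = 12 + 2 \cdot 327 = 12 + 654 = 666$)
$N = \frac{1}{1860771}$ ($N = \frac{1}{-1394 + 1862165} = \frac{1}{1860771} \approx 5.3741 \cdot 10^{-7}$)
$\left(E{\left(K{\left(18 \right)},-1166 \right)} + 1350659\right) + N = \left(666 + 1350659\right) + \frac{1}{1860771} = 1351325 + \frac{1}{1860771} = \frac{2514506371576}{1860771}$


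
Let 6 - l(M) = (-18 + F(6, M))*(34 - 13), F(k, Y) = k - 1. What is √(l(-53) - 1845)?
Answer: 3*I*√174 ≈ 39.573*I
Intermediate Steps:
F(k, Y) = -1 + k
l(M) = 279 (l(M) = 6 - (-18 + (-1 + 6))*(34 - 13) = 6 - (-18 + 5)*21 = 6 - (-13)*21 = 6 - 1*(-273) = 6 + 273 = 279)
√(l(-53) - 1845) = √(279 - 1845) = √(-1566) = 3*I*√174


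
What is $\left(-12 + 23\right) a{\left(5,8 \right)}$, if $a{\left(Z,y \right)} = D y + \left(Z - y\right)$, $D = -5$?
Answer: $-473$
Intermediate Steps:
$a{\left(Z,y \right)} = Z - 6 y$ ($a{\left(Z,y \right)} = - 5 y + \left(Z - y\right) = Z - 6 y$)
$\left(-12 + 23\right) a{\left(5,8 \right)} = \left(-12 + 23\right) \left(5 - 48\right) = 11 \left(5 - 48\right) = 11 \left(-43\right) = -473$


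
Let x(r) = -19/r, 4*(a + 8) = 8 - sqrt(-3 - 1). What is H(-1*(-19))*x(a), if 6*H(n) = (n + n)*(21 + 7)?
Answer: 80864/145 - 20216*I/435 ≈ 557.68 - 46.474*I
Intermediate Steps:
H(n) = 28*n/3 (H(n) = ((n + n)*(21 + 7))/6 = ((2*n)*28)/6 = (56*n)/6 = 28*n/3)
a = -6 - I/2 (a = -8 + (8 - sqrt(-3 - 1))/4 = -8 + (8 - sqrt(-4))/4 = -8 + (8 - 2*I)/4 = -8 + (2 - I/2) = -6 - I/2 ≈ -6.0 - 0.5*I)
H(-1*(-19))*x(a) = (28*(-1*(-19))/3)*(-19*4*(-6 + I/2)/145) = ((28/3)*19)*(-76*(-6 + I/2)/145) = 532*(-76*(-6 + I/2)/145)/3 = -40432*(-6 + I/2)/435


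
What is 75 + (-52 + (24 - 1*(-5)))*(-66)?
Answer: 1593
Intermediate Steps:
75 + (-52 + (24 - 1*(-5)))*(-66) = 75 + (-52 + (24 + 5))*(-66) = 75 + (-52 + 29)*(-66) = 75 - 23*(-66) = 75 + 1518 = 1593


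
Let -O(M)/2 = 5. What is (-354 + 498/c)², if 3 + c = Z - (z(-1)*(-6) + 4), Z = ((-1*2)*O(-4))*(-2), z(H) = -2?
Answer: 457275456/3481 ≈ 1.3136e+5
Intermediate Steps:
O(M) = -10 (O(M) = -2*5 = -10)
Z = -40 (Z = (-1*2*(-10))*(-2) = -2*(-10)*(-2) = 20*(-2) = -40)
c = -59 (c = -3 + (-40 - (-2*(-6) + 4)) = -3 + (-40 - (12 + 4)) = -3 + (-40 - 1*16) = -3 + (-40 - 16) = -3 - 56 = -59)
(-354 + 498/c)² = (-354 + 498/(-59))² = (-354 + 498*(-1/59))² = (-354 - 498/59)² = (-21384/59)² = 457275456/3481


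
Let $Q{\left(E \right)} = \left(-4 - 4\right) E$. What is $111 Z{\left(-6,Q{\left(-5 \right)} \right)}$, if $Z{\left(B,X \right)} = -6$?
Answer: $-666$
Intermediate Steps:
$Q{\left(E \right)} = - 8 E$
$111 Z{\left(-6,Q{\left(-5 \right)} \right)} = 111 \left(-6\right) = -666$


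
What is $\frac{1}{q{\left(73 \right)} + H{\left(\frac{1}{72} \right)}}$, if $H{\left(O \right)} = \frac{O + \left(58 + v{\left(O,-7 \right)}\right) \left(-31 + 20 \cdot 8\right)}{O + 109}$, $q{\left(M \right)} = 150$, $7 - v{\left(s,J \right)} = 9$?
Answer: $\frac{7849}{1697479} \approx 0.0046239$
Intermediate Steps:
$v{\left(s,J \right)} = -2$ ($v{\left(s,J \right)} = 7 - 9 = -2$)
$H{\left(O \right)} = \frac{7224 + O}{109 + O}$ ($H{\left(O \right)} = \frac{O + \left(58 - 2\right) \left(-31 + 20 \cdot 8\right)}{O + 109} = \frac{O + 56 \left(-31 + 160\right)}{109 + O} = \frac{O + 56 \cdot 129}{109 + O} = \frac{O + 7224}{109 + O} = \frac{7224 + O}{109 + O}$)
$\frac{1}{q{\left(73 \right)} + H{\left(\frac{1}{72} \right)}} = \frac{1}{150 + \frac{7224 + \frac{1}{72}}{109 + \frac{1}{72}}} = \frac{1}{150 + \frac{1}{\frac{7849}{72}} \cdot \frac{520129}{72}} = \frac{1}{150 + \frac{72}{7849} \cdot \frac{520129}{72}} = \frac{1}{150 + \frac{520129}{7849}} = \frac{1}{\frac{1697479}{7849}} = \frac{7849}{1697479}$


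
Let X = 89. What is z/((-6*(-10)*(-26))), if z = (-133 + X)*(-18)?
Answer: -33/65 ≈ -0.50769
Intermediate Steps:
z = 792 (z = (-133 + 89)*(-18) = -44*(-18) = 792)
z/((-6*(-10)*(-26))) = 792/((-6*(-10)*(-26))) = 792/((60*(-26))) = 792/(-1560) = 792*(-1/1560) = -33/65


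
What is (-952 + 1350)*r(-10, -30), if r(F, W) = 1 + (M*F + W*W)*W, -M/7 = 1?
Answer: -11581402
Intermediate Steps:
M = -7 (M = -7*1 = -7)
r(F, W) = 1 + W*(W² - 7*F) (r(F, W) = 1 + (-7*F + W*W)*W = 1 + (-7*F + W²)*W = 1 + (W² - 7*F)*W = 1 + W*(W² - 7*F))
(-952 + 1350)*r(-10, -30) = (-952 + 1350)*(1 + (-30)³ - 7*(-10)*(-30)) = 398*(1 - 27000 - 2100) = 398*(-29099) = -11581402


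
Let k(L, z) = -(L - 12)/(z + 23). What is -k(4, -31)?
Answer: 1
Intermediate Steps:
k(L, z) = -(-12 + L)/(23 + z)
-k(4, -31) = -(12 - 1*4)/(23 - 31) = -(12 - 4)/(-8) = -(-1)*8/8 = -1*(-1) = 1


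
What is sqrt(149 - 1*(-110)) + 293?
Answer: 293 + sqrt(259) ≈ 309.09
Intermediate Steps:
sqrt(149 - 1*(-110)) + 293 = sqrt(149 + 110) + 293 = sqrt(259) + 293 = 293 + sqrt(259)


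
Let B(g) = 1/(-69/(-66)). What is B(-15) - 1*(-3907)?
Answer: 89883/23 ≈ 3908.0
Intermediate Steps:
B(g) = 22/23 (B(g) = 1/(-69*(-1/66)) = 1/(23/22) = 22/23)
B(-15) - 1*(-3907) = 22/23 - 1*(-3907) = 22/23 + 3907 = 89883/23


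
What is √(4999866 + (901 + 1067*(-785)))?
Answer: 2*√1040793 ≈ 2040.4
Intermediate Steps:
√(4999866 + (901 + 1067*(-785))) = √(4999866 + (901 - 837595)) = √(4999866 - 836694) = √4163172 = 2*√1040793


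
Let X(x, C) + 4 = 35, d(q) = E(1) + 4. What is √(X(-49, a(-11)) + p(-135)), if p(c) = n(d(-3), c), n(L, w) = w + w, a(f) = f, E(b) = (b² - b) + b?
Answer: I*√239 ≈ 15.46*I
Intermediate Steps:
E(b) = b²
d(q) = 5 (d(q) = 1² + 4 = 1 + 4 = 5)
n(L, w) = 2*w
p(c) = 2*c
X(x, C) = 31 (X(x, C) = -4 + 35 = 31)
√(X(-49, a(-11)) + p(-135)) = √(31 + 2*(-135)) = √(31 - 270) = √(-239) = I*√239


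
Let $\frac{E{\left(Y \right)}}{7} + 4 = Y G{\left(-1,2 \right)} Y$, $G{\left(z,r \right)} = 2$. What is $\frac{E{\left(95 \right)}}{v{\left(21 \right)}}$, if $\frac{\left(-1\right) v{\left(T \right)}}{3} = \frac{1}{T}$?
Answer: $-884254$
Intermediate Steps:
$v{\left(T \right)} = - \frac{3}{T}$
$E{\left(Y \right)} = -28 + 14 Y^{2}$ ($E{\left(Y \right)} = -28 + 7 Y 2 Y = -28 + 7 \cdot 2 Y Y = -28 + 7 \cdot 2 Y^{2} = -28 + 14 Y^{2}$)
$\frac{E{\left(95 \right)}}{v{\left(21 \right)}} = \frac{-28 + 14 \cdot 95^{2}}{\left(-3\right) \frac{1}{21}} = \frac{-28 + 14 \cdot 9025}{\left(-3\right) \frac{1}{21}} = \frac{-28 + 126350}{- \frac{1}{7}} = 126322 \left(-7\right) = -884254$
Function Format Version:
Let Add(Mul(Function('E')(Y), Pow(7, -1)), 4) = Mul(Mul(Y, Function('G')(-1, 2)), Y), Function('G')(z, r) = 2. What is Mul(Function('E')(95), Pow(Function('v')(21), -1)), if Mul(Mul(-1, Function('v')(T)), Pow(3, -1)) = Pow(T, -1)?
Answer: -884254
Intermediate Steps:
Function('v')(T) = Mul(-3, Pow(T, -1))
Function('E')(Y) = Add(-28, Mul(14, Pow(Y, 2))) (Function('E')(Y) = Add(-28, Mul(7, Mul(Mul(Y, 2), Y))) = Add(-28, Mul(7, Mul(Mul(2, Y), Y))) = Add(-28, Mul(7, Mul(2, Pow(Y, 2)))) = Add(-28, Mul(14, Pow(Y, 2))))
Mul(Function('E')(95), Pow(Function('v')(21), -1)) = Mul(Add(-28, Mul(14, Pow(95, 2))), Pow(Mul(-3, Pow(21, -1)), -1)) = Mul(Add(-28, Mul(14, 9025)), Pow(Mul(-3, Rational(1, 21)), -1)) = Mul(Add(-28, 126350), Pow(Rational(-1, 7), -1)) = Mul(126322, -7) = -884254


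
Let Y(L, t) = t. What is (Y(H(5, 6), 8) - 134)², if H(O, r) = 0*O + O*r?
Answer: 15876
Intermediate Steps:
H(O, r) = O*r (H(O, r) = 0 + O*r = O*r)
(Y(H(5, 6), 8) - 134)² = (8 - 134)² = (-126)² = 15876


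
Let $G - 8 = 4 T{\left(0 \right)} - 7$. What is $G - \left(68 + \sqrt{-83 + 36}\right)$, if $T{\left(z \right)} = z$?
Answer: $-67 - i \sqrt{47} \approx -67.0 - 6.8557 i$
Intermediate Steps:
$G = 1$ ($G = 8 + \left(4 \cdot 0 - 7\right) = 8 + \left(0 - 7\right) = 8 - 7 = 1$)
$G - \left(68 + \sqrt{-83 + 36}\right) = 1 - \left(68 + \sqrt{-83 + 36}\right) = 1 - \left(68 + \sqrt{-47}\right) = 1 - \left(68 + i \sqrt{47}\right) = -67 - i \sqrt{47}$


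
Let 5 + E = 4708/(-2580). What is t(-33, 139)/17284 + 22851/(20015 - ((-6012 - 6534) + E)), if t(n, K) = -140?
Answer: 62951546650/90767993287 ≈ 0.69354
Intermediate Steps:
E = -4402/645 (E = -5 + 4708/(-2580) = -5 + 4708*(-1/2580) = -5 - 1177/645 = -4402/645 ≈ -6.8248)
t(-33, 139)/17284 + 22851/(20015 - ((-6012 - 6534) + E)) = -140/17284 + 22851/(20015 - ((-6012 - 6534) - 4402/645)) = -140*1/17284 + 22851/(20015 - (-12546 - 4402/645)) = -35/4321 + 22851/(20015 - 1*(-8096572/645)) = -35/4321 + 22851/(20015 + 8096572/645) = -35/4321 + 22851/(21006247/645) = -35/4321 + 22851*(645/21006247) = -35/4321 + 14738895/21006247 = 62951546650/90767993287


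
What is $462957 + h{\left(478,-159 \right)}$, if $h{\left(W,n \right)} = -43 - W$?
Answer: $462436$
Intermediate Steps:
$462957 + h{\left(478,-159 \right)} = 462957 - 521 = 462436$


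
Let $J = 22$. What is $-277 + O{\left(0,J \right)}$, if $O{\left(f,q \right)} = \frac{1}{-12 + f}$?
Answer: $- \frac{3325}{12} \approx -277.08$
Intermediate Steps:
$-277 + O{\left(0,J \right)} = -277 + \frac{1}{-12 + 0} = -277 + \frac{1}{-12} = -277 - \frac{1}{12} = - \frac{3325}{12}$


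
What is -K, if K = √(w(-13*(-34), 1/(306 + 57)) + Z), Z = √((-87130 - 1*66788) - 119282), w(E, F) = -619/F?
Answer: -√(-224697 + 20*I*√683) ≈ -0.55133 - 474.02*I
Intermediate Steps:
Z = 20*I*√683 (Z = √((-87130 - 66788) - 119282) = √(-153918 - 119282) = √(-273200) = 20*I*√683 ≈ 522.69*I)
K = √(-224697 + 20*I*√683) (K = √(-619/(1/(306 + 57)) + 20*I*√683) = √(-619/(1/363) + 20*I*√683) = √(-619/1/363 + 20*I*√683) = √(-619*363 + 20*I*√683) = √(-224697 + 20*I*√683) ≈ 0.5513 + 474.02*I)
-K = -√(-224697 + 20*I*√683)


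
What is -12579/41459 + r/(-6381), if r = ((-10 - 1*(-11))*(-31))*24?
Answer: -16473701/88183293 ≈ -0.18681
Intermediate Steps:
r = -744 (r = ((-10 + 11)*(-31))*24 = (1*(-31))*24 = -31*24 = -744)
-12579/41459 + r/(-6381) = -12579/41459 - 744/(-6381) = -12579*1/41459 - 744*(-1/6381) = -12579/41459 + 248/2127 = -16473701/88183293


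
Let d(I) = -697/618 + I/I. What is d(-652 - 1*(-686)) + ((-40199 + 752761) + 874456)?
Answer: 980777045/618 ≈ 1.5870e+6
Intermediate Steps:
d(I) = -79/618 (d(I) = -697*1/618 + 1 = -697/618 + 1 = -79/618)
d(-652 - 1*(-686)) + ((-40199 + 752761) + 874456) = -79/618 + ((-40199 + 752761) + 874456) = -79/618 + (712562 + 874456) = -79/618 + 1587018 = 980777045/618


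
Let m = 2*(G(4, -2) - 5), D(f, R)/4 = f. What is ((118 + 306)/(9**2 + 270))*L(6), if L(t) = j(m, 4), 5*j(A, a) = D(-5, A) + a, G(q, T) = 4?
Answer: -6784/1755 ≈ -3.8655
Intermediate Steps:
D(f, R) = 4*f
m = -2 (m = 2*(4 - 5) = 2*(-1) = -2)
j(A, a) = -4 + a/5 (j(A, a) = (4*(-5) + a)/5 = (-20 + a)/5 = -4 + a/5)
L(t) = -16/5 (L(t) = -4 + (1/5)*4 = -4 + 4/5 = -16/5)
((118 + 306)/(9**2 + 270))*L(6) = ((118 + 306)/(9**2 + 270))*(-16/5) = (424/(81 + 270))*(-16/5) = (424/351)*(-16/5) = -6784/1755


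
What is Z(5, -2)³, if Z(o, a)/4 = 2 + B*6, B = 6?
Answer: 3511808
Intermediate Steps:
Z(o, a) = 152 (Z(o, a) = 4*(2 + 6*6) = 4*(2 + 36) = 4*38 = 152)
Z(5, -2)³ = 152³ = 3511808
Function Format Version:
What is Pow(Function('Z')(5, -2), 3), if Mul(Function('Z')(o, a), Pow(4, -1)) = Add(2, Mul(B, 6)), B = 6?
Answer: 3511808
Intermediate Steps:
Function('Z')(o, a) = 152 (Function('Z')(o, a) = Mul(4, Add(2, Mul(6, 6))) = Mul(4, Add(2, 36)) = Mul(4, 38) = 152)
Pow(Function('Z')(5, -2), 3) = Pow(152, 3) = 3511808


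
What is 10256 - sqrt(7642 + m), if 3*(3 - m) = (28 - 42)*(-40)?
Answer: 10256 - 5*sqrt(2685)/3 ≈ 10170.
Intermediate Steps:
m = -551/3 (m = 3 - (28 - 42)*(-40)/3 = 3 - (-14)*(-40)/3 = 3 - 1/3*560 = 3 - 560/3 = -551/3 ≈ -183.67)
10256 - sqrt(7642 + m) = 10256 - sqrt(7642 - 551/3) = 10256 - sqrt(22375/3) = 10256 - 5*sqrt(2685)/3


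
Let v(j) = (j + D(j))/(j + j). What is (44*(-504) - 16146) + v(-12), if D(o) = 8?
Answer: -229931/6 ≈ -38322.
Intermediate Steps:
v(j) = (8 + j)/(2*j) (v(j) = (j + 8)/(j + j) = (8 + j)/((2*j)) = (8 + j)*(1/(2*j)) = (8 + j)/(2*j))
(44*(-504) - 16146) + v(-12) = (44*(-504) - 16146) + (1/2)*(8 - 12)/(-12) = (-22176 - 16146) + (1/2)*(-1/12)*(-4) = -38322 + 1/6 = -229931/6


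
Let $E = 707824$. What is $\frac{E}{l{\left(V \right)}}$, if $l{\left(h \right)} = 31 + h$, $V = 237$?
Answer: $\frac{176956}{67} \approx 2641.1$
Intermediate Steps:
$\frac{E}{l{\left(V \right)}} = \frac{707824}{31 + 237} = \frac{707824}{268} = 707824 \cdot \frac{1}{268} = \frac{176956}{67}$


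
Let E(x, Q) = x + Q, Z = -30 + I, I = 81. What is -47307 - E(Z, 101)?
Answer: -47459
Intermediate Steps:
Z = 51 (Z = -30 + 81 = 51)
E(x, Q) = Q + x
-47307 - E(Z, 101) = -47307 - (101 + 51) = -47307 - 1*152 = -47307 - 152 = -47459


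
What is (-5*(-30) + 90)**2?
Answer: 57600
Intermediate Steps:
(-5*(-30) + 90)**2 = (150 + 90)**2 = 240**2 = 57600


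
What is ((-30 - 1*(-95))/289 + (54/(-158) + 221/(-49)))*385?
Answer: -284701065/159817 ≈ -1781.4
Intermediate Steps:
((-30 - 1*(-95))/289 + (54/(-158) + 221/(-49)))*385 = ((-30 + 95)*(1/289) + (54*(-1/158) + 221*(-1/49)))*385 = (65*(1/289) + (-27/79 - 221/49))*385 = (65/289 - 18782/3871)*385 = -5176383/1118719*385 = -284701065/159817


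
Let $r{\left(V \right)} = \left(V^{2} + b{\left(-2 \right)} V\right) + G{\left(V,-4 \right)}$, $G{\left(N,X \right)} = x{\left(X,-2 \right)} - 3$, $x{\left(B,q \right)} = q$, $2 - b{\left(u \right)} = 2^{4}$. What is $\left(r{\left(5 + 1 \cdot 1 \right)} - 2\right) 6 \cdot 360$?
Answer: $-118800$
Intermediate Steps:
$b{\left(u \right)} = -14$ ($b{\left(u \right)} = 2 - 2^{4} = 2 - 16 = -14$)
$G{\left(N,X \right)} = -5$ ($G{\left(N,X \right)} = -2 - 3 = -5$)
$r{\left(V \right)} = -5 + V^{2} - 14 V$ ($r{\left(V \right)} = \left(V^{2} - 14 V\right) - 5 = -5 + V^{2} - 14 V$)
$\left(r{\left(5 + 1 \cdot 1 \right)} - 2\right) 6 \cdot 360 = \left(\left(-5 + \left(5 + 1 \cdot 1\right)^{2} - 14 \left(5 + 1 \cdot 1\right)\right) - 2\right) 6 \cdot 360 = \left(\left(-5 + \left(5 + 1\right)^{2} - 14 \left(5 + 1\right)\right) - 2\right) 6 \cdot 360 = \left(\left(-5 + 6^{2} - 84\right) - 2\right) 6 \cdot 360 = \left(\left(-5 + 36 - 84\right) - 2\right) 6 \cdot 360 = \left(-53 - 2\right) 6 \cdot 360 = \left(-55\right) 6 \cdot 360 = \left(-330\right) 360 = -118800$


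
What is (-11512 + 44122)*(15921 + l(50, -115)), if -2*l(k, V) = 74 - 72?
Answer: 519151200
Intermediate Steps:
l(k, V) = -1 (l(k, V) = -(74 - 72)/2 = -½*2 = -1)
(-11512 + 44122)*(15921 + l(50, -115)) = (-11512 + 44122)*(15921 - 1) = 32610*15920 = 519151200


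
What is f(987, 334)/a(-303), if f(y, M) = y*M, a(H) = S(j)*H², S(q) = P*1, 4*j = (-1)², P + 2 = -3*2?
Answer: -54943/122412 ≈ -0.44884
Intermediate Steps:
P = -8 (P = -2 - 3*2 = -2 - 6 = -8)
j = ¼ (j = (¼)*(-1)² = (¼)*1 = ¼ ≈ 0.25000)
S(q) = -8 (S(q) = -8*1 = -8)
a(H) = -8*H²
f(y, M) = M*y
f(987, 334)/a(-303) = (334*987)/((-8*(-303)²)) = 329658/((-8*91809)) = 329658/(-734472) = 329658*(-1/734472) = -54943/122412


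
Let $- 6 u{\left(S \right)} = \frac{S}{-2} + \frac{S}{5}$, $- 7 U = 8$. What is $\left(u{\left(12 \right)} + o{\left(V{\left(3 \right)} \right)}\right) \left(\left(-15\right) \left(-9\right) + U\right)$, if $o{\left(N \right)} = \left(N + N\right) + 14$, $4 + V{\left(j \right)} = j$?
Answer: $\frac{8433}{5} \approx 1686.6$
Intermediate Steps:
$U = - \frac{8}{7}$ ($U = \left(- \frac{1}{7}\right) 8 = - \frac{8}{7} \approx -1.1429$)
$V{\left(j \right)} = -4 + j$
$o{\left(N \right)} = 14 + 2 N$ ($o{\left(N \right)} = 2 N + 14 = 14 + 2 N$)
$u{\left(S \right)} = \frac{S}{20}$ ($u{\left(S \right)} = - \frac{\frac{S}{-2} + \frac{S}{5}}{6} = - \frac{S \left(- \frac{1}{2}\right) + S \frac{1}{5}}{6} = - \frac{- \frac{S}{2} + \frac{S}{5}}{6} = - \frac{\left(- \frac{3}{10}\right) S}{6} = \frac{S}{20}$)
$\left(u{\left(12 \right)} + o{\left(V{\left(3 \right)} \right)}\right) \left(\left(-15\right) \left(-9\right) + U\right) = \left(\frac{1}{20} \cdot 12 + \left(14 + 2 \left(-4 + 3\right)\right)\right) \left(\left(-15\right) \left(-9\right) - \frac{8}{7}\right) = \left(\frac{3}{5} + \left(14 + 2 \left(-1\right)\right)\right) \left(135 - \frac{8}{7}\right) = \left(\frac{3}{5} + \left(14 - 2\right)\right) \frac{937}{7} = \left(\frac{3}{5} + 12\right) \frac{937}{7} = \frac{63}{5} \cdot \frac{937}{7} = \frac{8433}{5}$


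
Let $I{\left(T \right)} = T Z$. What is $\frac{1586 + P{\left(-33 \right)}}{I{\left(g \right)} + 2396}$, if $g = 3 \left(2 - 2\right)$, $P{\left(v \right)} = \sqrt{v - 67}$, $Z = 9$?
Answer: $\frac{793}{1198} + \frac{5 i}{1198} \approx 0.66194 + 0.0041736 i$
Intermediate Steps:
$P{\left(v \right)} = \sqrt{-67 + v}$
$g = 0$ ($g = 3 \cdot 0 = 0$)
$I{\left(T \right)} = 9 T$ ($I{\left(T \right)} = T 9 = 9 T$)
$\frac{1586 + P{\left(-33 \right)}}{I{\left(g \right)} + 2396} = \frac{1586 + \sqrt{-67 - 33}}{9 \cdot 0 + 2396} = \frac{1586 + \sqrt{-100}}{0 + 2396} = \frac{1586 + 10 i}{2396} = \left(1586 + 10 i\right) \frac{1}{2396} = \frac{793}{1198} + \frac{5 i}{1198}$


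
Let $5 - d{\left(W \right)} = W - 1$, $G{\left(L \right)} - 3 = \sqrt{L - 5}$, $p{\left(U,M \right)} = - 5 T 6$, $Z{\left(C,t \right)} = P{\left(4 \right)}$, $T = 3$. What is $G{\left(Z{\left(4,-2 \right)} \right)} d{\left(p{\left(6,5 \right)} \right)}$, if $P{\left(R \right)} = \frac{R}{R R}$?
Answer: $288 + 48 i \sqrt{19} \approx 288.0 + 209.23 i$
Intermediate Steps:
$P{\left(R \right)} = \frac{1}{R}$ ($P{\left(R \right)} = \frac{R}{R^{2}} = \frac{1}{R}$)
$Z{\left(C,t \right)} = \frac{1}{4}$
$p{\left(U,M \right)} = -90$ ($p{\left(U,M \right)} = \left(-5\right) 3 \cdot 6 = \left(-15\right) 6 = -90$)
$G{\left(L \right)} = 3 + \sqrt{-5 + L}$ ($G{\left(L \right)} = 3 + \sqrt{L - 5} = 3 + \sqrt{-5 + L}$)
$d{\left(W \right)} = 6 - W$ ($d{\left(W \right)} = 5 - \left(W - 1\right) = 5 - \left(-1 + W\right) = 6 - W$)
$G{\left(Z{\left(4,-2 \right)} \right)} d{\left(p{\left(6,5 \right)} \right)} = \left(3 + \sqrt{-5 + \frac{1}{4}}\right) \left(6 - -90\right) = \left(3 + \sqrt{- \frac{19}{4}}\right) \left(6 + 90\right) = \left(3 + \frac{i \sqrt{19}}{2}\right) 96 = 288 + 48 i \sqrt{19}$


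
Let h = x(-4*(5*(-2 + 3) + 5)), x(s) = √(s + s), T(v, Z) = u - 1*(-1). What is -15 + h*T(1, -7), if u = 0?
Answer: -15 + 4*I*√5 ≈ -15.0 + 8.9443*I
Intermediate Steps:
T(v, Z) = 1 (T(v, Z) = 0 - 1*(-1) = 0 + 1 = 1)
x(s) = √2*√s (x(s) = √(2*s) = √2*√s)
h = 4*I*√5 (h = √2*√(-4*(5*(-2 + 3) + 5)) = √2*√(-4*(5*1 + 5)) = √2*√(-4*(5 + 5)) = √2*√(-4*10) = √2*√(-40) = √2*(2*I*√10) = 4*I*√5 ≈ 8.9443*I)
-15 + h*T(1, -7) = -15 + (4*I*√5)*1 = -15 + 4*I*√5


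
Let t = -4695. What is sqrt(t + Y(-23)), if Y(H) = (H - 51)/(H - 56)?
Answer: I*sqrt(29295649)/79 ≈ 68.513*I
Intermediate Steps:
Y(H) = (-51 + H)/(-56 + H)
sqrt(t + Y(-23)) = sqrt(-4695 + (-51 - 23)/(-56 - 23)) = sqrt(-4695 - 74/(-79)) = sqrt(-4695 - 1/79*(-74)) = sqrt(-4695 + 74/79) = sqrt(-370831/79) = I*sqrt(29295649)/79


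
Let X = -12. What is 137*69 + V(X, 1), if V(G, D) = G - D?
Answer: 9440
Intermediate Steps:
137*69 + V(X, 1) = 137*69 + (-12 - 1*1) = 9453 + (-12 - 1) = 9453 - 13 = 9440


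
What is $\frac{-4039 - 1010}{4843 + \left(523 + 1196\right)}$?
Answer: $- \frac{297}{386} \approx -0.76943$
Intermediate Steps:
$\frac{-4039 - 1010}{4843 + \left(523 + 1196\right)} = - \frac{5049}{4843 + 1719} = - \frac{5049}{6562} = \left(-5049\right) \frac{1}{6562} = - \frac{297}{386}$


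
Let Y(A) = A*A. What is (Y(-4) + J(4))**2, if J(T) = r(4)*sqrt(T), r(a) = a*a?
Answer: 2304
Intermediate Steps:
r(a) = a**2
Y(A) = A**2
J(T) = 16*sqrt(T) (J(T) = 4**2*sqrt(T) = 16*sqrt(T))
(Y(-4) + J(4))**2 = ((-4)**2 + 16*sqrt(4))**2 = (16 + 16*2)**2 = (16 + 32)**2 = 48**2 = 2304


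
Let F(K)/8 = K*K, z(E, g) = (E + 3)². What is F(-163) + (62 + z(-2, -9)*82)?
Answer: 212696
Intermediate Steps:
z(E, g) = (3 + E)²
F(K) = 8*K² (F(K) = 8*(K*K) = 8*K²)
F(-163) + (62 + z(-2, -9)*82) = 8*(-163)² + (62 + (3 - 2)²*82) = 8*26569 + (62 + 1²*82) = 212552 + (62 + 1*82) = 212552 + (62 + 82) = 212552 + 144 = 212696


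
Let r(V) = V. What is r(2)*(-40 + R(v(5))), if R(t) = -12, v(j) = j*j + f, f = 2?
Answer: -104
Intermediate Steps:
v(j) = 2 + j² (v(j) = j*j + 2 = j² + 2 = 2 + j²)
r(2)*(-40 + R(v(5))) = 2*(-40 - 12) = 2*(-52) = -104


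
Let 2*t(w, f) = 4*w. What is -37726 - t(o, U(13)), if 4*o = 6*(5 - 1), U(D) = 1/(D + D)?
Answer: -37738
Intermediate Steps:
U(D) = 1/(2*D)
o = 6 (o = (6*(5 - 1))/4 = (6*4)/4 = (¼)*24 = 6)
t(w, f) = 2*w (t(w, f) = (4*w)/2 = 2*w)
-37726 - t(o, U(13)) = -37726 - 2*6 = -37726 - 1*12 = -37726 - 12 = -37738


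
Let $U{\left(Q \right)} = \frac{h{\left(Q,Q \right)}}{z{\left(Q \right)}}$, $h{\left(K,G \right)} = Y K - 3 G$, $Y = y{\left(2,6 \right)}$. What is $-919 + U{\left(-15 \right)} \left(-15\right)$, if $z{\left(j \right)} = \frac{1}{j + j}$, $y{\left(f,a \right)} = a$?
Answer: $-21169$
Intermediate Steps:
$Y = 6$
$z{\left(j \right)} = \frac{1}{2 j}$
$h{\left(K,G \right)} = - 3 G + 6 K$ ($h{\left(K,G \right)} = 6 K - 3 G = - 3 G + 6 K$)
$U{\left(Q \right)} = 6 Q^{2}$ ($U{\left(Q \right)} = \frac{- 3 Q + 6 Q}{\frac{1}{2} \frac{1}{Q}} = 3 Q 2 Q = 6 Q^{2}$)
$-919 + U{\left(-15 \right)} \left(-15\right) = -919 + 6 \left(-15\right)^{2} \left(-15\right) = -919 + 6 \cdot 225 \left(-15\right) = -919 + 1350 \left(-15\right) = -919 - 20250 = -21169$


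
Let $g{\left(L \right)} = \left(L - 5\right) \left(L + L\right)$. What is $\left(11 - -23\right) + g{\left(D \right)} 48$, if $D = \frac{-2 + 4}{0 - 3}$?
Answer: $\frac{1190}{3} \approx 396.67$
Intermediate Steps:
$D = - \frac{2}{3}$ ($D = \frac{2}{-3} = 2 \left(- \frac{1}{3}\right) = - \frac{2}{3} \approx -0.66667$)
$g{\left(L \right)} = 2 L \left(-5 + L\right)$ ($g{\left(L \right)} = \left(-5 + L\right) 2 L = 2 L \left(-5 + L\right)$)
$\left(11 - -23\right) + g{\left(D \right)} 48 = \left(11 - -23\right) + 2 \left(- \frac{2}{3}\right) \left(-5 - \frac{2}{3}\right) 48 = \left(11 + 23\right) + 2 \left(- \frac{2}{3}\right) \left(- \frac{17}{3}\right) 48 = 34 + \frac{68}{9} \cdot 48 = 34 + \frac{1088}{3} = \frac{1190}{3}$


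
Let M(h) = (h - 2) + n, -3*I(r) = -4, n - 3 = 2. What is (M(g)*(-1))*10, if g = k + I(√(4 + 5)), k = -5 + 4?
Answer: -100/3 ≈ -33.333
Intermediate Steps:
n = 5 (n = 3 + 2 = 5)
I(r) = 4/3 (I(r) = -⅓*(-4) = 4/3)
k = -1
g = ⅓ (g = -1 + 4/3 = ⅓ ≈ 0.33333)
M(h) = 3 + h (M(h) = (h - 2) + 5 = (-2 + h) + 5 = 3 + h)
(M(g)*(-1))*10 = ((3 + ⅓)*(-1))*10 = ((10/3)*(-1))*10 = -10/3*10 = -100/3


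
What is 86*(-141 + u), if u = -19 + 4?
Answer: -13416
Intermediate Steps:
u = -15
86*(-141 + u) = 86*(-141 - 15) = 86*(-156) = -13416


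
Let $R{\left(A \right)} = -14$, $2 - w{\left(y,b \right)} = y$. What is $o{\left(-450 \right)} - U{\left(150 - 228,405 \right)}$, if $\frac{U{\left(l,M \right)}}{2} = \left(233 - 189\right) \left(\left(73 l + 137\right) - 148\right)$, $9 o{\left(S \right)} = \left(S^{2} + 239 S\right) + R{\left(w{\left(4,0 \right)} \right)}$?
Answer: $\frac{4613296}{9} \approx 5.1259 \cdot 10^{5}$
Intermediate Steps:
$w{\left(y,b \right)} = 2 - y$
$o{\left(S \right)} = - \frac{14}{9} + \frac{S^{2}}{9} + \frac{239 S}{9}$ ($o{\left(S \right)} = \frac{\left(S^{2} + 239 S\right) - 14}{9} = \frac{-14 + S^{2} + 239 S}{9} = - \frac{14}{9} + \frac{S^{2}}{9} + \frac{239 S}{9}$)
$U{\left(l,M \right)} = -968 + 6424 l$ ($U{\left(l,M \right)} = 2 \left(233 - 189\right) \left(\left(73 l + 137\right) - 148\right) = 2 \cdot 44 \left(\left(137 + 73 l\right) - 148\right) = 2 \cdot 44 \left(-11 + 73 l\right) = 2 \left(-484 + 3212 l\right) = -968 + 6424 l$)
$o{\left(-450 \right)} - U{\left(150 - 228,405 \right)} = \left(- \frac{14}{9} + \frac{\left(-450\right)^{2}}{9} + \frac{239}{9} \left(-450\right)\right) - \left(-968 + 6424 \left(150 - 228\right)\right) = \left(- \frac{14}{9} + \frac{1}{9} \cdot 202500 - 11950\right) - \left(-968 + 6424 \left(150 - 228\right)\right) = \left(- \frac{14}{9} + 22500 - 11950\right) - \left(-968 + 6424 \left(-78\right)\right) = \frac{94936}{9} - \left(-968 - 501072\right) = \frac{94936}{9} - -502040 = \frac{94936}{9} + 502040 = \frac{4613296}{9}$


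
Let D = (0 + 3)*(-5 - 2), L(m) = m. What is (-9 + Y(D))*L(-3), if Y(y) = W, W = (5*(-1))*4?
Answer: 87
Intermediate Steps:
W = -20 (W = -5*4 = -20)
D = -21 (D = 3*(-7) = -21)
Y(y) = -20
(-9 + Y(D))*L(-3) = (-9 - 20)*(-3) = -29*(-3) = 87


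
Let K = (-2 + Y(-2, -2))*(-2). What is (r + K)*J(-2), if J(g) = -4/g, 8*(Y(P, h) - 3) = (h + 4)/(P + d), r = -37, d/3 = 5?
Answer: -1015/13 ≈ -78.077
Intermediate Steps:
d = 15 (d = 3*5 = 15)
Y(P, h) = 3 + (4 + h)/(8*(15 + P)) (Y(P, h) = 3 + ((h + 4)/(P + 15))/8 = 3 + ((4 + h)/(15 + P))/8 = 3 + (4 + h)/(8*(15 + P)))
K = -53/26 (K = (-2 + (364 - 2 + 24*(-2))/(8*(15 - 2)))*(-2) = (-2 + (1/8)*(364 - 2 - 48)/13)*(-2) = (-2 + (1/8)*(1/13)*314)*(-2) = (-2 + 157/52)*(-2) = (53/52)*(-2) = -53/26 ≈ -2.0385)
(r + K)*J(-2) = (-37 - 53/26)*(-4/(-2)) = -(-2030)*(-1)/(13*2) = -1015/26*2 = -1015/13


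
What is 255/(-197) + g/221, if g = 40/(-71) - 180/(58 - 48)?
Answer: -4260851/3091127 ≈ -1.3784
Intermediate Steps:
g = -1318/71 (g = 40*(-1/71) - 180/10 = -40/71 - 180*⅒ = -40/71 - 18 = -1318/71 ≈ -18.563)
255/(-197) + g/221 = 255/(-197) - 1318/71/221 = 255*(-1/197) - 1318/71*1/221 = -255/197 - 1318/15691 = -4260851/3091127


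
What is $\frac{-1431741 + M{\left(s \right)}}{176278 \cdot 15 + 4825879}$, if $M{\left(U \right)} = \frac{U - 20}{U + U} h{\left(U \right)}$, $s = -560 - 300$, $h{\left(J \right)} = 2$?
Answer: $- \frac{61564819}{321212107} \approx -0.19166$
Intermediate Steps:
$s = -860$ ($s = -560 - 300 = -860$)
$M{\left(U \right)} = \frac{-20 + U}{U}$ ($M{\left(U \right)} = \frac{U - 20}{U + U} 2 = \frac{-20 + U}{2 U} 2 = \frac{-20 + U}{U}$)
$\frac{-1431741 + M{\left(s \right)}}{176278 \cdot 15 + 4825879} = \frac{-1431741 + \frac{-20 - 860}{-860}}{176278 \cdot 15 + 4825879} = \frac{-1431741 - - \frac{44}{43}}{2644170 + 4825879} = \frac{-1431741 + \frac{44}{43}}{7470049} = \left(- \frac{61564819}{43}\right) \frac{1}{7470049} = - \frac{61564819}{321212107}$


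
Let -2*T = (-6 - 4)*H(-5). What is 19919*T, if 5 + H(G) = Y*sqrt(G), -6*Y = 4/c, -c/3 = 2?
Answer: -497975 + 99595*I*sqrt(5)/9 ≈ -4.9798e+5 + 24745.0*I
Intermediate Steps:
c = -6 (c = -3*2 = -6)
Y = 1/9 (Y = -2/(3*(-6)) = -2*(-1)/(3*6) = -1/6*(-2/3) = 1/9 ≈ 0.11111)
H(G) = -5 + sqrt(G)/9
T = -25 + 5*I*sqrt(5)/9 (T = -(-6 - 4)*(-5 + sqrt(-5)/9)/2 = -(-5)*(-5 + (I*sqrt(5))/9) = -(-5)*(-5 + I*sqrt(5)/9) = -(50 - 10*I*sqrt(5)/9)/2 = -25 + 5*I*sqrt(5)/9 ≈ -25.0 + 1.2423*I)
19919*T = 19919*(-25 + 5*I*sqrt(5)/9) = -497975 + 99595*I*sqrt(5)/9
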